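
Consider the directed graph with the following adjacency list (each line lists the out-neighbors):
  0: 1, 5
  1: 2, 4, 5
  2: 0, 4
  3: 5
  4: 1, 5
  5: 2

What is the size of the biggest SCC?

{0, 1, 2, 4, 5} are all mutually reachable — one SCC of size 5.
{3} is an SCC by itself.
The largest has 5 vertices.

5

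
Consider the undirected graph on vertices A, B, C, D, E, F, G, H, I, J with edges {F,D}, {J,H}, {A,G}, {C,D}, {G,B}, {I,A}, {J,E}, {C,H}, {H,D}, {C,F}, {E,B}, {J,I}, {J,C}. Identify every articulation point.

Removing J increases the component count from 1 to 2, so J is a cut vertex.
By contrast removing C leaves 1 component; it is not a cut vertex. No other vertex is a cut vertex either.

J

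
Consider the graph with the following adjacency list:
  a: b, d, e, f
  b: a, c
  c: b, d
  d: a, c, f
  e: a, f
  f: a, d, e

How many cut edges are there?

The edges on the cycle a-b-c-d-a are not bridges since each lies on that cycle.
Every edge lies on some cycle, so there are no bridges.

0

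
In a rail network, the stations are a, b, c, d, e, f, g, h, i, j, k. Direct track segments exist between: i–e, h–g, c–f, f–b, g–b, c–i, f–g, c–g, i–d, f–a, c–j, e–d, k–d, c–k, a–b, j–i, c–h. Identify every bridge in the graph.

none

The edges on the cycle f-a-b-f are not bridges since each lies on that cycle.
Every edge lies on some cycle, so there are no bridges.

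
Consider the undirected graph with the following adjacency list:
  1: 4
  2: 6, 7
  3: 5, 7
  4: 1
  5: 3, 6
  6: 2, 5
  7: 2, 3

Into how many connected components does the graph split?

2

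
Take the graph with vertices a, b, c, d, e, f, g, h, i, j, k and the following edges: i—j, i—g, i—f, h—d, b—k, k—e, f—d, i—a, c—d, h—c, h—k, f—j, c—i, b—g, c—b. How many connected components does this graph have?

Starting from a we can reach a, b, c, d, e, f, g, h, i, j, k. That is one component of size 11.
Total: 1 component.

1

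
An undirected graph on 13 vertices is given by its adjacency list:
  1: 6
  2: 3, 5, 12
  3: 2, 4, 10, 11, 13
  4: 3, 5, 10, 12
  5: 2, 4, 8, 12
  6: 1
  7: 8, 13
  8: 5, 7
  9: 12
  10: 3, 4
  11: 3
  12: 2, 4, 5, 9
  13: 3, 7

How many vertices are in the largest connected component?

11

Starting from 1 we can reach 1, 6. That is one component of size 2.
Starting from 2 we can reach 2, 3, 4, 5, 7, 8, 9, 10, 11, 12, 13. That is one component of size 11.
The largest has 11 vertices.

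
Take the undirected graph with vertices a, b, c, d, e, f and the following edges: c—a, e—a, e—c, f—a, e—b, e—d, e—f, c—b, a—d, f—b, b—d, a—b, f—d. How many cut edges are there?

The edges on the cycle a-b-d-a are not bridges since each lies on that cycle.
Every edge lies on some cycle, so there are no bridges.

0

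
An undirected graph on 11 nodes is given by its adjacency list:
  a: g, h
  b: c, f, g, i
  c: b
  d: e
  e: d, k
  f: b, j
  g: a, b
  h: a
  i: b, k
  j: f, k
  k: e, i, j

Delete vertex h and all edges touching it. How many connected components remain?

1

With h gone, the remaining components are: {a, b, c, d, e, f, g, i, j, k}.
That is 1 component.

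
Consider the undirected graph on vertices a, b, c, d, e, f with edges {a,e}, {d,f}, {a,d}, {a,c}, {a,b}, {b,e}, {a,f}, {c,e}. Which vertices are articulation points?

a

Removing a increases the component count from 1 to 2, so a is a cut vertex.
By contrast removing c leaves 1 component; it is not a cut vertex. No other vertex is a cut vertex either.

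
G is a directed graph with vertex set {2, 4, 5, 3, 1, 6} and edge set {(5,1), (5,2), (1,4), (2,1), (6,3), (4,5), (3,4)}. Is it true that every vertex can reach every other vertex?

There is no directed path from 5 to 6, so the graph is not strongly connected.

No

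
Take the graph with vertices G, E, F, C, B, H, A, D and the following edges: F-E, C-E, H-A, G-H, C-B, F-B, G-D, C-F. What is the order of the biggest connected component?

Starting from B we can reach B, C, E, F. That is one component of size 4.
Starting from A we can reach A, D, G, H. That is one component of size 4.
The largest has 4 vertices.

4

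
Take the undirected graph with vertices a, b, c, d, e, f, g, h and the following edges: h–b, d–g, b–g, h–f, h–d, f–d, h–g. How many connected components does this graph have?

c is isolated — a component by itself.
e is isolated — a component by itself.
a is isolated — a component by itself.
Starting from b we can reach b, d, f, g, h. That is one component of size 5.
Total: 4 components.

4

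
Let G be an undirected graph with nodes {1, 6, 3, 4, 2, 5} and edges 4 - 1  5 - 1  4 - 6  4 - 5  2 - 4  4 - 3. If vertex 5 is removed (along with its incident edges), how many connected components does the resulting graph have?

1

With 5 gone, the remaining components are: {1, 2, 3, 4, 6}.
That is 1 component.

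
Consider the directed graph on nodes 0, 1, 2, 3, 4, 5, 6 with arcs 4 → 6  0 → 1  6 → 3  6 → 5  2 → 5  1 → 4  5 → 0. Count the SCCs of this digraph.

{0, 1, 4, 5, 6} are all mutually reachable — one SCC of size 5.
{3} is an SCC by itself.
{2} is an SCC by itself.
That gives 3 strongly connected components.

3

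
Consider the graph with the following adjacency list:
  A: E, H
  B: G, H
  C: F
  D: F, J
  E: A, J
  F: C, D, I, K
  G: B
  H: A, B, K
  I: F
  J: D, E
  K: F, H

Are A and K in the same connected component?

Yes

From A we can reach A, B, C, D, E, F, G, H, I, J, K, which includes K.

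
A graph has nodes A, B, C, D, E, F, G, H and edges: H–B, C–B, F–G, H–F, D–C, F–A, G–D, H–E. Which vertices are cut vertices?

Removing F increases the component count from 1 to 2, so F is a cut vertex.
Removing H increases the component count from 1 to 2, so H is a cut vertex.
By contrast removing E leaves 1 component; it is not a cut vertex. No other vertex is a cut vertex either.

F, H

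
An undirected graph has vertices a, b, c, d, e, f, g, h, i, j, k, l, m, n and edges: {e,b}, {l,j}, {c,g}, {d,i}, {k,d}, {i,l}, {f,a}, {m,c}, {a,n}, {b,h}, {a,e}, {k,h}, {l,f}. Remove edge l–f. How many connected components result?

l and f are still connected via l-i-d-k-h-b-e-a-f, so the component count stays at 2.

2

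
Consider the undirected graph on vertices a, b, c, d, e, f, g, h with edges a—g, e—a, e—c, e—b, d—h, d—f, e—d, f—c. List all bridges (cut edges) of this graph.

a-e, a-g, b-e, d-h

The edges on the cycle e-d-f-c-e are not bridges since each lies on that cycle.
But removing d—h disconnects d from h; removing a—g disconnects a from g; removing e—a disconnects e from a; removing e—b disconnects e from b — these are bridges.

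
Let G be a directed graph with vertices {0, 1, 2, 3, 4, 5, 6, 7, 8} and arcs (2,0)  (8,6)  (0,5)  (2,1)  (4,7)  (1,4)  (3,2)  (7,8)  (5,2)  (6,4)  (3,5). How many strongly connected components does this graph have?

{4, 6, 7, 8} are all mutually reachable — one SCC of size 4.
{0, 2, 5} are all mutually reachable — one SCC of size 3.
{3} is an SCC by itself.
{1} is an SCC by itself.
That gives 4 strongly connected components.

4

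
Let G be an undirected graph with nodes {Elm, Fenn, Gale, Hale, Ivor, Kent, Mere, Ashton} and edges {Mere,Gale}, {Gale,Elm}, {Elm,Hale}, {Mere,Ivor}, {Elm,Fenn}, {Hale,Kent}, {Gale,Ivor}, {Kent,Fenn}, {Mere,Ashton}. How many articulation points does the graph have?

Removing Elm increases the component count from 1 to 2, so Elm is a cut vertex.
Removing Gale increases the component count from 1 to 2, so Gale is a cut vertex.
Removing Mere increases the component count from 1 to 2, so Mere is a cut vertex.
By contrast removing Ivor leaves 1 component; it is not a cut vertex. No other vertex is a cut vertex either.

3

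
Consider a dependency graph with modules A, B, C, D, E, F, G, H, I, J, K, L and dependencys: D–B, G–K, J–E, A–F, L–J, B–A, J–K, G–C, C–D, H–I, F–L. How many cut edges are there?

2

The edges on the cycle G-C-D-B-A-F-L-J-K-G are not bridges since each lies on that cycle.
But removing H–I disconnects H from I; removing E–J disconnects E from J — these are bridges.
That makes 2 bridges.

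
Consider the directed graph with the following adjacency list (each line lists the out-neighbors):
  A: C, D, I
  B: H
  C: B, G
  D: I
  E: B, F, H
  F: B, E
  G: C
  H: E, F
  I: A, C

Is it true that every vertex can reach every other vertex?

No

There is no directed path from H to C, so the graph is not strongly connected.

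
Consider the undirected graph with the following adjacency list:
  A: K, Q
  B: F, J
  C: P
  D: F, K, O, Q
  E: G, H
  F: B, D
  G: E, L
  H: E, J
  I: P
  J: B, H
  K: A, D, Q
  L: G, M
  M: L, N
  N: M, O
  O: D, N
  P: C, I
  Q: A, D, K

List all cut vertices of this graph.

D, P

Removing D increases the component count from 2 to 3, so D is a cut vertex.
Removing P increases the component count from 2 to 3, so P is a cut vertex.
By contrast removing Q leaves 2 components; it is not a cut vertex. No other vertex is a cut vertex either.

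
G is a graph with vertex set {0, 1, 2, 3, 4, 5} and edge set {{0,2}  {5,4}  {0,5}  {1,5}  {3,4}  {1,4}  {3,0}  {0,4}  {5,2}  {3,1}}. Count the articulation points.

0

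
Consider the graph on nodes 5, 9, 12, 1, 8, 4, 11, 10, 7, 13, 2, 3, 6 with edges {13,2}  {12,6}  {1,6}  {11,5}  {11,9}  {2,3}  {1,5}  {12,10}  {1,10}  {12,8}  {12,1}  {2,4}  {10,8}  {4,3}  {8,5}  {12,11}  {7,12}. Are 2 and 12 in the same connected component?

No

The component containing 2 is {2, 3, 4, 13}, and 12 is not in it.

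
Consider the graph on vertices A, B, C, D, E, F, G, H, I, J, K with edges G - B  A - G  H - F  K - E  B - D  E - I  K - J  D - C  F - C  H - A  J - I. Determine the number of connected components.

2

Starting from E we can reach E, I, J, K. That is one component of size 4.
Starting from A we can reach A, B, C, D, F, G, H. That is one component of size 7.
Total: 2 components.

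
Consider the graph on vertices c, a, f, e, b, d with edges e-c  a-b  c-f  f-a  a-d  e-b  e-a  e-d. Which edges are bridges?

The edges on the cycle e-c-f-a-e are not bridges since each lies on that cycle.
Every edge lies on some cycle, so there are no bridges.

none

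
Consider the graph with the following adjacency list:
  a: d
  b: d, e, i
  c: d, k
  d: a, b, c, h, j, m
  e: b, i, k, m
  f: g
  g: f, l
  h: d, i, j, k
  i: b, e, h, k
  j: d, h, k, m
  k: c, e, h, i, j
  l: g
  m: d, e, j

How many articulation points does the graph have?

2

Removing d increases the component count from 2 to 3, so d is a cut vertex.
Removing g increases the component count from 2 to 3, so g is a cut vertex.
By contrast removing i leaves 2 components; it is not a cut vertex. No other vertex is a cut vertex either.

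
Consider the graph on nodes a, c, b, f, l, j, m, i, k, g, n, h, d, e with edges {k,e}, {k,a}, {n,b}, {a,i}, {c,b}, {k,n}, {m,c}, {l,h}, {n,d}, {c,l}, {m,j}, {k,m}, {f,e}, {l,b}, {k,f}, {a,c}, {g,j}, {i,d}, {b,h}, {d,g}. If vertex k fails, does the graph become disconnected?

Yes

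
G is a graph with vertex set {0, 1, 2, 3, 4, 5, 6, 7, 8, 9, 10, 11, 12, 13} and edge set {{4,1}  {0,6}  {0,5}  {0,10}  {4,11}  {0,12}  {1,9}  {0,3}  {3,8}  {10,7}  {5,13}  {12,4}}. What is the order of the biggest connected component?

2 is isolated — a component by itself.
Starting from 0 we can reach 0, 1, 3, 4, 5, 6, 7, 8, 9, 10, 11, 12, 13. That is one component of size 13.
The largest has 13 vertices.

13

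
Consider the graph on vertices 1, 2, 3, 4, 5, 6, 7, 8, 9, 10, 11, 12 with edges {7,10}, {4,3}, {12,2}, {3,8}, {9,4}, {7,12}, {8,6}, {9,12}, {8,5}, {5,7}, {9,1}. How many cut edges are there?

4

The edges on the cycle 9-4-3-8-5-7-12-9 are not bridges since each lies on that cycle.
But removing 2-12 disconnects 2 from 12; removing 10-7 disconnects 10 from 7; removing 8-6 disconnects 8 from 6; removing 9-1 disconnects 9 from 1 — these are bridges.
That makes 4 bridges.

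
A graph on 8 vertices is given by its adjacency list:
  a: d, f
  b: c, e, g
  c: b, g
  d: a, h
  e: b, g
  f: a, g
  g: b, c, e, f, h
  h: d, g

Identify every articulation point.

Removing g increases the component count from 1 to 2, so g is a cut vertex.
By contrast removing e leaves 1 component; it is not a cut vertex. No other vertex is a cut vertex either.

g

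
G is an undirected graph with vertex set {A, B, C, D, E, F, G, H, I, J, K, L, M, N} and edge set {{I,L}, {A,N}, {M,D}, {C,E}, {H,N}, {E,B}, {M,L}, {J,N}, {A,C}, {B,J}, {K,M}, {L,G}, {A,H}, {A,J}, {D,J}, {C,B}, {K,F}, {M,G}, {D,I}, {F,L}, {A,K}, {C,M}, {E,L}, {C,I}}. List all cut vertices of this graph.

Removing D, for instance, still leaves 1 component. No single vertex removal increases the component count — the graph has no articulation points.

none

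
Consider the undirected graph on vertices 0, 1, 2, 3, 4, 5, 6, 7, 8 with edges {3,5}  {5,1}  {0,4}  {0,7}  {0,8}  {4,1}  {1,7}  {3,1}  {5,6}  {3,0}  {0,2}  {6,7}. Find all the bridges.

0-2, 0-8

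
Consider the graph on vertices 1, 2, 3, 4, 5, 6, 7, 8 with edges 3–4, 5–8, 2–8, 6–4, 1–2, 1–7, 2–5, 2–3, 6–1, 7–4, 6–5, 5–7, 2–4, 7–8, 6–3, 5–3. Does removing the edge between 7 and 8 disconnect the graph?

After removing 7–8, the path 7-5-8 still connects them, so the edge is not a bridge.

No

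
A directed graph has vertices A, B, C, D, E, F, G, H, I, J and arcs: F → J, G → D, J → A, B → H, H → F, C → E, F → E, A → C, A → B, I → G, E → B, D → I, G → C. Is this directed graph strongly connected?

No

There is no directed path from J to G, so the graph is not strongly connected.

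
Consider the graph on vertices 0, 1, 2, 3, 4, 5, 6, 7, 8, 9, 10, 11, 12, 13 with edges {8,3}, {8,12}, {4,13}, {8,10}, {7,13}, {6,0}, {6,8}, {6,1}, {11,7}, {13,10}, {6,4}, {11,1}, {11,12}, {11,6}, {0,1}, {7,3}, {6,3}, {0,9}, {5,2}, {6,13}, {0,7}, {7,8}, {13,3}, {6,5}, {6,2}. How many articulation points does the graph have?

2

Removing 0 increases the component count from 1 to 2, so 0 is a cut vertex.
Removing 6 increases the component count from 1 to 2, so 6 is a cut vertex.
By contrast removing 11 leaves 1 component; it is not a cut vertex. No other vertex is a cut vertex either.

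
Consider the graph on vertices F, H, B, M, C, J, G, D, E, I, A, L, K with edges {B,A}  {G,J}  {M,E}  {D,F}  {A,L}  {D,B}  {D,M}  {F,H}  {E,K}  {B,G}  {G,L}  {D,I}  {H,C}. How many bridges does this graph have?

9

The edges on the cycle B-A-L-G-B are not bridges since each lies on that cycle.
But removing F - D disconnects F from D; removing I - D disconnects I from D; removing E - M disconnects E from M; removing F - H disconnects F from H — these are bridges.
In total 9 edges are bridges.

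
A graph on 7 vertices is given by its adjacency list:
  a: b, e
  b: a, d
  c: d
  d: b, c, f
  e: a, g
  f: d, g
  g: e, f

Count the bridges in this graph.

1

The edges on the cycle b-d-f-g-e-a-b are not bridges since each lies on that cycle.
But removing d-c disconnects d from c — this is a bridge.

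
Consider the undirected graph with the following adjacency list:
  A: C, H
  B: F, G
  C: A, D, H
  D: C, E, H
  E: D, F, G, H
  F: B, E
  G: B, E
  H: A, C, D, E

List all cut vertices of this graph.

Removing E increases the component count from 1 to 2, so E is a cut vertex.
By contrast removing F leaves 1 component; it is not a cut vertex. No other vertex is a cut vertex either.

E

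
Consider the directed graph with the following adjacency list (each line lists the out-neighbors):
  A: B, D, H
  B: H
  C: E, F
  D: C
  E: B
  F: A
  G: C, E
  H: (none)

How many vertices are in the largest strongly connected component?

4

{A, C, D, F} are all mutually reachable — one SCC of size 4.
{B} is an SCC by itself.
{E} is an SCC by itself.
{H} is an SCC by itself.
{G} is an SCC by itself.
The largest has 4 vertices.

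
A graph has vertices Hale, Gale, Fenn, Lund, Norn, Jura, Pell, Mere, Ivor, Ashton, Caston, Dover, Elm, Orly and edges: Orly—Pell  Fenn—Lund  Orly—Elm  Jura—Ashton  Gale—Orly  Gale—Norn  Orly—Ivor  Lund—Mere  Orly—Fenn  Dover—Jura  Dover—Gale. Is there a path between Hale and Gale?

No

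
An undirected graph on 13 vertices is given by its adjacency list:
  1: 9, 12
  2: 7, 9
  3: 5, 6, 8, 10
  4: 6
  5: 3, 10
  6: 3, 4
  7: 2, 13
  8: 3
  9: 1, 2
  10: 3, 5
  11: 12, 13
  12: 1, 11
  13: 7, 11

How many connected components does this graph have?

2

Starting from 3 we can reach 3, 4, 5, 6, 8, 10. That is one component of size 6.
Starting from 1 we can reach 1, 2, 7, 9, 11, 12, 13. That is one component of size 7.
Total: 2 components.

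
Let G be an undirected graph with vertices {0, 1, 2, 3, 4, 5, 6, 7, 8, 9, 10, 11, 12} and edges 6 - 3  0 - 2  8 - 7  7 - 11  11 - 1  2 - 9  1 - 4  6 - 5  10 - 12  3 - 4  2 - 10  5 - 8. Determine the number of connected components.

2

Starting from 0 we can reach 0, 2, 9, 10, 12. That is one component of size 5.
Starting from 1 we can reach 1, 3, 4, 5, 6, 7, 8, 11. That is one component of size 8.
Total: 2 components.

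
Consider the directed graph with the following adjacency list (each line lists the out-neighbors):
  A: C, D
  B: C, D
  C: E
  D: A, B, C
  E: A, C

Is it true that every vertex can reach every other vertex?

Yes

From A we can reach every vertex (A, B, C, D, E), and every vertex can reach A (A, B, C, D, E). So the whole graph is one strongly connected component.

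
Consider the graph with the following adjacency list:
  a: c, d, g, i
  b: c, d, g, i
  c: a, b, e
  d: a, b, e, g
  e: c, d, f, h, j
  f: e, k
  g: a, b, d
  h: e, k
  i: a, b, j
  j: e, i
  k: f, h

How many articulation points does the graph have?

1

Removing e increases the component count from 1 to 2, so e is a cut vertex.
By contrast removing b leaves 1 component; it is not a cut vertex. No other vertex is a cut vertex either.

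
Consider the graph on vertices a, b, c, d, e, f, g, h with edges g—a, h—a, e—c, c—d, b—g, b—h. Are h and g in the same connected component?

Yes

From h we can reach a, b, g, h, which includes g.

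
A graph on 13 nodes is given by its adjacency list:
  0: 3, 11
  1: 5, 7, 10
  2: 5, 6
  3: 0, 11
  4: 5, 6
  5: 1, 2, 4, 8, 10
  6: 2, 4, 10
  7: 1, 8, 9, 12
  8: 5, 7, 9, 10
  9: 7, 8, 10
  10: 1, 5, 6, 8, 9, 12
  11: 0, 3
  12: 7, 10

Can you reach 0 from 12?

No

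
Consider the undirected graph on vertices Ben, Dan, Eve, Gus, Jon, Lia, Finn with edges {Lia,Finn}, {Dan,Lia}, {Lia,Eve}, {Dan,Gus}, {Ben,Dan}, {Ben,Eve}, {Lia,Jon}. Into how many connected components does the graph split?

Starting from Ben we can reach Ben, Dan, Eve, Gus, Jon, Lia, Finn. That is one component of size 7.
Total: 1 component.

1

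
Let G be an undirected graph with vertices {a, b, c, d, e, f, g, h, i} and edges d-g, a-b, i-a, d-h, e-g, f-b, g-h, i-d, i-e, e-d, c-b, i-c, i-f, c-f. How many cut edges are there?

The edges on the cycle i-a-b-f-i are not bridges since each lies on that cycle.
Every edge lies on some cycle, so there are no bridges.

0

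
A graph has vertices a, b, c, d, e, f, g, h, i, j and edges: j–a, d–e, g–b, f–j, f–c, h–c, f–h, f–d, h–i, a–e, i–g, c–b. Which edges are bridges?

none

The edges on the cycle f-j-a-e-d-f are not bridges since each lies on that cycle.
Every edge lies on some cycle, so there are no bridges.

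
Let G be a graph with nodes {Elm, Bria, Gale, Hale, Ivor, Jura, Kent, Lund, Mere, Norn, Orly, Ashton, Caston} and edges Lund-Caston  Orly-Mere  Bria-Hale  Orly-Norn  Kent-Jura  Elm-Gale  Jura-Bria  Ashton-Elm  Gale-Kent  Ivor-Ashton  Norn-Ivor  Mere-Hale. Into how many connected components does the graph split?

Starting from Lund we can reach Lund, Caston. That is one component of size 2.
Starting from Elm we can reach Elm, Bria, Gale, Hale, Ivor, Jura, Kent, Mere, Norn, Orly, Ashton. That is one component of size 11.
Total: 2 components.

2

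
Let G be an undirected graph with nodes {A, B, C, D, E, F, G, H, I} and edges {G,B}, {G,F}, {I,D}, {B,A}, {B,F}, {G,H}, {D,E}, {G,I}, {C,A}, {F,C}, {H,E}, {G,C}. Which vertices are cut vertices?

G

Removing G increases the component count from 1 to 2, so G is a cut vertex.
By contrast removing D leaves 1 component; it is not a cut vertex. No other vertex is a cut vertex either.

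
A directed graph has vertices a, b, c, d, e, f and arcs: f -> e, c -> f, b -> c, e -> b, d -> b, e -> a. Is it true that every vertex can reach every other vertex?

No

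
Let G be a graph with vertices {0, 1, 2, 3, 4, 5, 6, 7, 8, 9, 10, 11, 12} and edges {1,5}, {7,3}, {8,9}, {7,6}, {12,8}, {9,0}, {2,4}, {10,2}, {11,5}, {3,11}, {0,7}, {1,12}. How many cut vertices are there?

2

Removing 2 increases the component count from 2 to 3, so 2 is a cut vertex.
Removing 7 increases the component count from 2 to 3, so 7 is a cut vertex.
By contrast removing 4 leaves 2 components; it is not a cut vertex. No other vertex is a cut vertex either.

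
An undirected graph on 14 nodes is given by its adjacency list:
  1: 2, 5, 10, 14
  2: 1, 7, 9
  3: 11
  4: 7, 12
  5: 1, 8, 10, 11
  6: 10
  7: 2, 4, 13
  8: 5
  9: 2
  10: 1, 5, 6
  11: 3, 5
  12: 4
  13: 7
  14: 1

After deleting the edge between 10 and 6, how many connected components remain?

2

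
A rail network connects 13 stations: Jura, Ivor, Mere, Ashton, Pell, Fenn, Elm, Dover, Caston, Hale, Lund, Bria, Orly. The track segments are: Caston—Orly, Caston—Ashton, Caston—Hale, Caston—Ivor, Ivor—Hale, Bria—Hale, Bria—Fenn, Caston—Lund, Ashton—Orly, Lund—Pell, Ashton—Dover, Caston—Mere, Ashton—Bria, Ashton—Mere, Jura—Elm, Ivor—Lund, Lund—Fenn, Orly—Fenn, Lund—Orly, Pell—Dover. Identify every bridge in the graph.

Elm-Jura

The edges on the cycle Caston-Ashton-Bria-Hale-Caston are not bridges since each lies on that cycle.
But removing Jura—Elm disconnects Jura from Elm — this is a bridge.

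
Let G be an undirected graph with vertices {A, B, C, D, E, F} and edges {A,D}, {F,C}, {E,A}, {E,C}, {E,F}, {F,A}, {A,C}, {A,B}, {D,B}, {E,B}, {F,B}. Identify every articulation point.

none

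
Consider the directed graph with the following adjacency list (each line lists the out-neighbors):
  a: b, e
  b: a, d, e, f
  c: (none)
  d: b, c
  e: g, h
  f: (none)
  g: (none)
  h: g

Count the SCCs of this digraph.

6

{a, b, d} are all mutually reachable — one SCC of size 3.
{e} is an SCC by itself.
{h} is an SCC by itself.
{g} is an SCC by itself.
{f} is an SCC by itself.
(and 1 more singleton SCC)
That gives 6 strongly connected components.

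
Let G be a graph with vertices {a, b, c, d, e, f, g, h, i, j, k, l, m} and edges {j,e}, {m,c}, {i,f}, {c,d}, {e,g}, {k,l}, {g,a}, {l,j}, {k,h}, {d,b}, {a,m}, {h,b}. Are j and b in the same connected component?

From j we can reach a, b, c, d, e, g, h, j, k, l, m, which includes b.

Yes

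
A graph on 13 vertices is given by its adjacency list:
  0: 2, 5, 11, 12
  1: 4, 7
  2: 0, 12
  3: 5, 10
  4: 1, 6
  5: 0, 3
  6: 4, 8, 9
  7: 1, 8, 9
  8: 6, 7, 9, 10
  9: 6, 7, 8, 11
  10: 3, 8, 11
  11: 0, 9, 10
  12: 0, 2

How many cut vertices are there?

1

Removing 0 increases the component count from 1 to 2, so 0 is a cut vertex.
By contrast removing 1 leaves 1 component; it is not a cut vertex. No other vertex is a cut vertex either.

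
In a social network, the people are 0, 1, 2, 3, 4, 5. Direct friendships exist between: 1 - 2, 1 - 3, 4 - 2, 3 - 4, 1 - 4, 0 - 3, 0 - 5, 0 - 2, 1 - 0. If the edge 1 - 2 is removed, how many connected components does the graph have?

1

1 and 2 are still connected via 1-0-2, so the component count stays at 1.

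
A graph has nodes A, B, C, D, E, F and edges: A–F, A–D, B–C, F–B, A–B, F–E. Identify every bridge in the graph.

A-D, B-C, E-F

The edges on the cycle A-F-B-A are not bridges since each lies on that cycle.
But removing B–C disconnects B from C; removing D–A disconnects D from A; removing E–F disconnects E from F — these are bridges.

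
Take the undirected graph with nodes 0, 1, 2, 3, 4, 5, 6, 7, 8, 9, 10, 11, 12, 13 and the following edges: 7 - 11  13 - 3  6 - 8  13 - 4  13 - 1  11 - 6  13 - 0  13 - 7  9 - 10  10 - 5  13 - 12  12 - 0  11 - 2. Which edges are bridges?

The edges on the cycle 13-12-0-13 are not bridges since each lies on that cycle.
But removing 13 - 4 disconnects 13 from 4; removing 11 - 6 disconnects 11 from 6; removing 9 - 10 disconnects 9 from 10; removing 8 - 6 disconnects 8 from 6 — these are bridges.
In total 10 edges are bridges.

1-13, 10-5, 10-9, 11-2, 11-6, 11-7, 13-3, 13-4, 13-7, 6-8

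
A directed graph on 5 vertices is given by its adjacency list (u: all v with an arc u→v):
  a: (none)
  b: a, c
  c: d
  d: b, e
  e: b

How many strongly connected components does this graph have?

{b, c, d, e} are all mutually reachable — one SCC of size 4.
{a} is an SCC by itself.
That gives 2 strongly connected components.

2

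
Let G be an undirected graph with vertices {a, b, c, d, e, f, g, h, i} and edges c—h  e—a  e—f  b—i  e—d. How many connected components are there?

4

g is isolated — a component by itself.
Starting from c we can reach c, h. That is one component of size 2.
Starting from b we can reach b, i. That is one component of size 2.
Starting from a we can reach a, d, e, f. That is one component of size 4.
Total: 4 components.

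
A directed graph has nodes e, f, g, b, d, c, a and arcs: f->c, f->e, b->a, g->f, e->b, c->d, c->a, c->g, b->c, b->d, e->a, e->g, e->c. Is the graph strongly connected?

No

There is no directed path from d to f, so the graph is not strongly connected.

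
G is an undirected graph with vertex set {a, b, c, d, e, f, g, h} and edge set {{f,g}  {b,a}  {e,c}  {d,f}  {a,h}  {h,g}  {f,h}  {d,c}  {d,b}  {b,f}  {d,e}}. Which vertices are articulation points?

d

Removing d increases the component count from 1 to 2, so d is a cut vertex.
By contrast removing b leaves 1 component; it is not a cut vertex. No other vertex is a cut vertex either.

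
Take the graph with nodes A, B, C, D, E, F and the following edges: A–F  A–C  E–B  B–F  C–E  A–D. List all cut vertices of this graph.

Removing A increases the component count from 1 to 2, so A is a cut vertex.
By contrast removing C leaves 1 component; it is not a cut vertex. No other vertex is a cut vertex either.

A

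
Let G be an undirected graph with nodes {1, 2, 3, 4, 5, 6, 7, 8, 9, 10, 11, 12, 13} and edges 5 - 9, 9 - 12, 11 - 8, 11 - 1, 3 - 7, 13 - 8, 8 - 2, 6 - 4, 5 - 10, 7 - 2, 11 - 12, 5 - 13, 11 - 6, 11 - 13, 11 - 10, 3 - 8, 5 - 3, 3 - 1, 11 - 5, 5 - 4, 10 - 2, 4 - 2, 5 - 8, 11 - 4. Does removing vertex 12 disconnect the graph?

Deleting 12 leaves 1 component (was 1) (its neighbors 9, 11 remain connected to each other), so 12 is not a cut vertex.

No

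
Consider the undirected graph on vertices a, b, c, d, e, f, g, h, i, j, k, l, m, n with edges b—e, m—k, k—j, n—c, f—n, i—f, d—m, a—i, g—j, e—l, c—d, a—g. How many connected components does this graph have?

h is isolated — a component by itself.
Starting from b we can reach b, e, l. That is one component of size 3.
Starting from a we can reach a, c, d, f, g, i, j, k, m, n. That is one component of size 10.
Total: 3 components.

3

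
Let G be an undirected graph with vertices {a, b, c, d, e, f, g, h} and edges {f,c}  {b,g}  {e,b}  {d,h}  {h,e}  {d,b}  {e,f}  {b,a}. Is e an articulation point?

Deleting e raises the number of components from 1 to 2, so e is a cut vertex.

Yes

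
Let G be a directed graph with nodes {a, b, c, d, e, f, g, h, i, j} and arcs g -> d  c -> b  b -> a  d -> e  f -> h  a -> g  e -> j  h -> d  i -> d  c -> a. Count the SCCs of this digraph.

10

{j} is an SCC by itself.
{f} is an SCC by itself.
{h} is an SCC by itself.
{c} is an SCC by itself.
{g} is an SCC by itself.
(and 5 more singleton SCCs)
That gives 10 strongly connected components.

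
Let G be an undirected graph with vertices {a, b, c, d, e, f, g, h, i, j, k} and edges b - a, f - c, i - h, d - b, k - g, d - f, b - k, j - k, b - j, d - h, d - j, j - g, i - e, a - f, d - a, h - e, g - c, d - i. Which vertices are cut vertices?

d

Removing d increases the component count from 1 to 2, so d is a cut vertex.
By contrast removing b leaves 1 component; it is not a cut vertex. No other vertex is a cut vertex either.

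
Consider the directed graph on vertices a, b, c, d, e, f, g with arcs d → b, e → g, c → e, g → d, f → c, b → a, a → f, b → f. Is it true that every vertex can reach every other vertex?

Yes

From d we can reach every vertex (a, b, c, d, e, f, g), and every vertex can reach d (a, b, c, d, e, f, g). So the whole graph is one strongly connected component.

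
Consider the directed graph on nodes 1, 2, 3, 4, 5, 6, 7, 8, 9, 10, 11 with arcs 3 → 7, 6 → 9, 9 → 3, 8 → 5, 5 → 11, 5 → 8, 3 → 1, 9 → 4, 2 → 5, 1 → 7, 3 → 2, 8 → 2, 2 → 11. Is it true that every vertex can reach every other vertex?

No

There is no directed path from 3 to 9, so the graph is not strongly connected.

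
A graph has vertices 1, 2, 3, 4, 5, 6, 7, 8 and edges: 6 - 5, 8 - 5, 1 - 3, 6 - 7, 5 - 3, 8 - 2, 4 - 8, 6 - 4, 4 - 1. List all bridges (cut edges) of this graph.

The edges on the cycle 6-4-8-5-6 are not bridges since each lies on that cycle.
But removing 7 - 6 disconnects 7 from 6; removing 8 - 2 disconnects 8 from 2 — these are bridges.

2-8, 6-7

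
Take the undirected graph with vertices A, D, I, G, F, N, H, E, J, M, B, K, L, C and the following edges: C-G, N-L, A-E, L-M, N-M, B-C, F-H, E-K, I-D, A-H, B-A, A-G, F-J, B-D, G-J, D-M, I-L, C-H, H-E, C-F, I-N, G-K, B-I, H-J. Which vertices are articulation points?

B

Removing B increases the component count from 1 to 2, so B is a cut vertex.
By contrast removing K leaves 1 component; it is not a cut vertex. No other vertex is a cut vertex either.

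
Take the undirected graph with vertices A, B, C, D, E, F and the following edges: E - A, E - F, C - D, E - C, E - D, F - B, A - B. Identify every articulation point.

Removing E increases the component count from 1 to 2, so E is a cut vertex.
By contrast removing A leaves 1 component; it is not a cut vertex. No other vertex is a cut vertex either.

E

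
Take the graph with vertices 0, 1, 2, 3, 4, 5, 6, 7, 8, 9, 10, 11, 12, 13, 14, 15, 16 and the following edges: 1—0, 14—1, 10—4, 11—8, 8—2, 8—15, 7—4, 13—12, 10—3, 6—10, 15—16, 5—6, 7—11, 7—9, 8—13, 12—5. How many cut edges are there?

7

The edges on the cycle 7-11-8-13-12-5-6-10-4-7 are not bridges since each lies on that cycle.
But removing 8—2 disconnects 8 from 2; removing 15—16 disconnects 15 from 16; removing 3—10 disconnects 3 from 10; removing 0—1 disconnects 0 from 1 — these are bridges.
In total 7 edges are bridges.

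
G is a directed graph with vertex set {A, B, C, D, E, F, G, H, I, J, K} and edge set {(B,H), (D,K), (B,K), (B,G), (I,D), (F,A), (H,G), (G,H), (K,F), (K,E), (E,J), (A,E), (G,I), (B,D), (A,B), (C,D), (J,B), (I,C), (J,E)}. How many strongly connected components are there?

1

{A, B, C, D, E, F, G, H, I, J, K} are all mutually reachable — one SCC of size 11.
That gives 1 strongly connected component.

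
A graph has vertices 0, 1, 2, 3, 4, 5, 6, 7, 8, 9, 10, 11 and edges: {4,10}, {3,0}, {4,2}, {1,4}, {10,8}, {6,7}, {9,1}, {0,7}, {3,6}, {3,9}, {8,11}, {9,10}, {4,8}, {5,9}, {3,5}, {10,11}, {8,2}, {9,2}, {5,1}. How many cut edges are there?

The edges on the cycle 3-0-7-6-3 are not bridges since each lies on that cycle.
Every edge lies on some cycle, so there are no bridges.

0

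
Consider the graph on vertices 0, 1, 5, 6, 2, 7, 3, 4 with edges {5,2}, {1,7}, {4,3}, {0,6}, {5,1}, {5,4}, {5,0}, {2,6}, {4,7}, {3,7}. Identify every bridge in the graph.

The edges on the cycle 4-3-7-4 are not bridges since each lies on that cycle.
Every edge lies on some cycle, so there are no bridges.

none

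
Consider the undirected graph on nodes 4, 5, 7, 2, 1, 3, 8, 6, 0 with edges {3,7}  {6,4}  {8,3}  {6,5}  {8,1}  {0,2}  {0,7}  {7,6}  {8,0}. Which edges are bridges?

The edges on the cycle 8-3-7-0-8 are not bridges since each lies on that cycle.
But removing 6 - 5 disconnects 6 from 5; removing 0 - 2 disconnects 0 from 2; removing 8 - 1 disconnects 8 from 1; removing 6 - 7 disconnects 6 from 7 — these are bridges.
In total 5 edges are bridges.

0-2, 1-8, 4-6, 5-6, 6-7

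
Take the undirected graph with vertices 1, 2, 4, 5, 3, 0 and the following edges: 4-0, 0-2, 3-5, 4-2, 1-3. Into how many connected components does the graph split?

Starting from 1 we can reach 1, 3, 5. That is one component of size 3.
Starting from 0 we can reach 0, 2, 4. That is one component of size 3.
Total: 2 components.

2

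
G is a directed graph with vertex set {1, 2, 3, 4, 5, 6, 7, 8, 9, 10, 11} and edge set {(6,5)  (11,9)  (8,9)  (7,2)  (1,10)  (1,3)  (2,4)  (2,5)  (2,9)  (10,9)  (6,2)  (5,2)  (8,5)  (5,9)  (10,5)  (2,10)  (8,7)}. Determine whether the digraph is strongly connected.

No

There is no directed path from 7 to 8, so the graph is not strongly connected.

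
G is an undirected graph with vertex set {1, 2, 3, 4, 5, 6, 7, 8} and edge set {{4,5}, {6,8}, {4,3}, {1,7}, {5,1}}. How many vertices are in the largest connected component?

2 is isolated — a component by itself.
Starting from 6 we can reach 6, 8. That is one component of size 2.
Starting from 1 we can reach 1, 3, 4, 5, 7. That is one component of size 5.
The largest has 5 vertices.

5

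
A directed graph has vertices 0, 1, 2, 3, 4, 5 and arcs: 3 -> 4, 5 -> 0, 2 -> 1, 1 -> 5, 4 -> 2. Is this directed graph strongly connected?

No

There is no directed path from 2 to 3, so the graph is not strongly connected.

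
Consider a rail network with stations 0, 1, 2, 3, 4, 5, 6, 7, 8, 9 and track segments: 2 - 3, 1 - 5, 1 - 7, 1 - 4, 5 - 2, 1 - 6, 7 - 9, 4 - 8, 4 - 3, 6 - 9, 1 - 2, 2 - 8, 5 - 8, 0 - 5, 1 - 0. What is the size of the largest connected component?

Starting from 0 we can reach 0, 1, 2, 3, 4, 5, 6, 7, 8, 9. That is one component of size 10.
The largest has 10 vertices.

10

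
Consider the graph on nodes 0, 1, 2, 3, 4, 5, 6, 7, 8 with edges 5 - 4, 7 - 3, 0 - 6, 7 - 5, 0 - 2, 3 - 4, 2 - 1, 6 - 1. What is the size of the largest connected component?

8 is isolated — a component by itself.
Starting from 0 we can reach 0, 1, 2, 6. That is one component of size 4.
Starting from 3 we can reach 3, 4, 5, 7. That is one component of size 4.
The largest has 4 vertices.

4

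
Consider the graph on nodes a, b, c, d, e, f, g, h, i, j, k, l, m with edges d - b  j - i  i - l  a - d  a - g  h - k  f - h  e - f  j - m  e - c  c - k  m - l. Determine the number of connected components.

Starting from a we can reach a, b, d, g. That is one component of size 4.
Starting from i we can reach i, j, l, m. That is one component of size 4.
Starting from c we can reach c, e, f, h, k. That is one component of size 5.
Total: 3 components.

3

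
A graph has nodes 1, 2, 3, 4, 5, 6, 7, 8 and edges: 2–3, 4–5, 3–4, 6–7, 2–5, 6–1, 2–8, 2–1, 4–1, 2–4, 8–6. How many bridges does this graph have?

1

The edges on the cycle 2-8-6-1-2 are not bridges since each lies on that cycle.
But removing 6–7 disconnects 6 from 7 — this is a bridge.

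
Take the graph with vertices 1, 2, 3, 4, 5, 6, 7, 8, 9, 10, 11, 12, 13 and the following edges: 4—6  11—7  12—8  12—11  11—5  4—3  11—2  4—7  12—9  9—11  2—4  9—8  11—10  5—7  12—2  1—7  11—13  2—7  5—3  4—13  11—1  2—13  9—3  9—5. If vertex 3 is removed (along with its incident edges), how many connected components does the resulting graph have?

1

With 3 gone, the remaining components are: {1, 2, 4, 5, 6, 7, 8, 9, 10, 11, 12, 13}.
That is 1 component.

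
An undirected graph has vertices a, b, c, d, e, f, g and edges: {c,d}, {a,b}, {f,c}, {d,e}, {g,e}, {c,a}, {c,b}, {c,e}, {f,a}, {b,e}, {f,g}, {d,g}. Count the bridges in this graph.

0

The edges on the cycle f-c-d-g-f are not bridges since each lies on that cycle.
Every edge lies on some cycle, so there are no bridges.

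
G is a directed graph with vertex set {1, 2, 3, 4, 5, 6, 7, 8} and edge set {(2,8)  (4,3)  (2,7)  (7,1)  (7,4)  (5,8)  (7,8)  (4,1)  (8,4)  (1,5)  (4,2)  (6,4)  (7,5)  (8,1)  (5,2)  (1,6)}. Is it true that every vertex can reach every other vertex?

No

There is no directed path from 3 to 1, so the graph is not strongly connected.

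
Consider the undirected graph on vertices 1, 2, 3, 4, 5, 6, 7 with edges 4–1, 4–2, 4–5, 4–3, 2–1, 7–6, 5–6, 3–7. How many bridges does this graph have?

0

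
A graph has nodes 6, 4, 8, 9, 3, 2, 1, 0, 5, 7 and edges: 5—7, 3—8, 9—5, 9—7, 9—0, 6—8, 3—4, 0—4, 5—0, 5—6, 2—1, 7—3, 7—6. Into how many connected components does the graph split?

2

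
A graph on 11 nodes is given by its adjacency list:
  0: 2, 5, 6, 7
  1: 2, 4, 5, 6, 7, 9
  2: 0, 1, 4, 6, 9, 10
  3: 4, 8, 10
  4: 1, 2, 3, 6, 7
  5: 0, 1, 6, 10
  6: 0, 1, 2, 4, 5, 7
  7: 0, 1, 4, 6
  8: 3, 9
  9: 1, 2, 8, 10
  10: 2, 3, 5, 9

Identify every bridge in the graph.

none

The edges on the cycle 0-7-4-3-10-2-0 are not bridges since each lies on that cycle.
Every edge lies on some cycle, so there are no bridges.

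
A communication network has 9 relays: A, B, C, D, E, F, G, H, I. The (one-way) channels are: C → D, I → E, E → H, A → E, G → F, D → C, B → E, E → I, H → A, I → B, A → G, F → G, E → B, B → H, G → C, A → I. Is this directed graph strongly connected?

There is no directed path from C to E, so the graph is not strongly connected.

No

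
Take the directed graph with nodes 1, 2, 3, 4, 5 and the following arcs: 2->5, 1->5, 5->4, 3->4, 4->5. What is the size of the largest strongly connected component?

{4, 5} are all mutually reachable — one SCC of size 2.
{1} is an SCC by itself.
{3} is an SCC by itself.
{2} is an SCC by itself.
The largest has 2 vertices.

2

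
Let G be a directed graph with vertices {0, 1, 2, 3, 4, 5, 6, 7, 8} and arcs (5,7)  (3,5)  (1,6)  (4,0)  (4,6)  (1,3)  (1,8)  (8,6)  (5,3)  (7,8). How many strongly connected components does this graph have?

8

{3, 5} are all mutually reachable — one SCC of size 2.
{2} is an SCC by itself.
{6} is an SCC by itself.
{1} is an SCC by itself.
{8} is an SCC by itself.
(and 3 more singleton SCCs)
That gives 8 strongly connected components.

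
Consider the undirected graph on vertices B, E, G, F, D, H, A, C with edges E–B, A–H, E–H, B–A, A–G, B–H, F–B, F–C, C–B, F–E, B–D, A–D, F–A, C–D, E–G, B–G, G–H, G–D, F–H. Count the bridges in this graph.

0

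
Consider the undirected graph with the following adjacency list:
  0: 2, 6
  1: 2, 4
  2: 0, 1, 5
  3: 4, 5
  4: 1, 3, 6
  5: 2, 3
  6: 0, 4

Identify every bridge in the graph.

none

The edges on the cycle 1-4-6-0-2-1 are not bridges since each lies on that cycle.
Every edge lies on some cycle, so there are no bridges.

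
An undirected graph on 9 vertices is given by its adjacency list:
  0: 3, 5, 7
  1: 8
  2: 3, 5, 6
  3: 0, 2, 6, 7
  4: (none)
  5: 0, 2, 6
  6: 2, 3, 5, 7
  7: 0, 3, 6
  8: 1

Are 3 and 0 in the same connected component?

From 3 we can reach 0, 2, 3, 5, 6, 7, which includes 0.

Yes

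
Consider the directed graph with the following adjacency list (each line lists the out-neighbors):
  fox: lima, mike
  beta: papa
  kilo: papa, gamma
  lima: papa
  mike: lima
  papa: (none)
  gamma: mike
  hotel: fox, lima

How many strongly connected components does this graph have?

{beta} is an SCC by itself.
{papa} is an SCC by itself.
{fox} is an SCC by itself.
{hotel} is an SCC by itself.
{kilo} is an SCC by itself.
(and 3 more singleton SCCs)
That gives 8 strongly connected components.

8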